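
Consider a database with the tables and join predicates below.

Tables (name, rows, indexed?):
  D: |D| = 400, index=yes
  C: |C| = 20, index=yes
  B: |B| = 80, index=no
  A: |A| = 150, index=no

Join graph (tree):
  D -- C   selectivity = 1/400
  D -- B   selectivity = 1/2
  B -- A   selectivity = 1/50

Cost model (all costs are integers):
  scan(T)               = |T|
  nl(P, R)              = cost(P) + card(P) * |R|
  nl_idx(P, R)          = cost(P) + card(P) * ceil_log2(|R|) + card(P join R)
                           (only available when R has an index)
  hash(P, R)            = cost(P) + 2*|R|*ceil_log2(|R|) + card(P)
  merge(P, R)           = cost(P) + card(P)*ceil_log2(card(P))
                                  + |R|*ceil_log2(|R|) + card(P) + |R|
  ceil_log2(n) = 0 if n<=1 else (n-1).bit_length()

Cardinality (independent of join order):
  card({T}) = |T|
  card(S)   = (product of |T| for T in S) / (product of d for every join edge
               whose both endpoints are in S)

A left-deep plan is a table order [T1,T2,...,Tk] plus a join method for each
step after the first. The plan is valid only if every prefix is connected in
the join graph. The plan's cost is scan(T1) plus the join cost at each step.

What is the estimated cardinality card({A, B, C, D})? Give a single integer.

Tables in S: A(150), B(80), C(20), D(400)
Edges inside S: D-C(d=400), D-B(d=2), B-A(d=50)
numerator = 150 * 80 * 20 * 400 = 96000000
denominator = 400 * 2 * 50 = 40000
card(S) = 96000000 / 40000 = 2400

2400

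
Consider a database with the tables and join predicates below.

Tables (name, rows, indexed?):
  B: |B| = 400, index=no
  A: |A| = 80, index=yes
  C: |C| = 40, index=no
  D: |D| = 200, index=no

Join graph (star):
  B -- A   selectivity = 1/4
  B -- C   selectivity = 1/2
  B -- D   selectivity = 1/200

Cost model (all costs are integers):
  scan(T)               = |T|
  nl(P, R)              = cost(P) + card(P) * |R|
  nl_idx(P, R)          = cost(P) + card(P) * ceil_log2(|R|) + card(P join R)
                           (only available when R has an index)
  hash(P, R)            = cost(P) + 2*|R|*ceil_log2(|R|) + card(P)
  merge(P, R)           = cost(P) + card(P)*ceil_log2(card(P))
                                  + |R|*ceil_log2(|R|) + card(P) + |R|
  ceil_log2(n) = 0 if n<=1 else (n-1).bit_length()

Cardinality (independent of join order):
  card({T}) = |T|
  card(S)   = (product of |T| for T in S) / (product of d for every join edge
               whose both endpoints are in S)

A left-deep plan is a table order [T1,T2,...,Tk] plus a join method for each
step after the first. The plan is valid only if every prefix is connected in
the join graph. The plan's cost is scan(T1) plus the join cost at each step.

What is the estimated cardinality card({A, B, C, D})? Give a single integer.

160000

Tables in S: A(80), B(400), C(40), D(200)
Edges inside S: B-A(d=4), B-C(d=2), B-D(d=200)
numerator = 80 * 400 * 40 * 200 = 256000000
denominator = 4 * 2 * 200 = 1600
card(S) = 256000000 / 1600 = 160000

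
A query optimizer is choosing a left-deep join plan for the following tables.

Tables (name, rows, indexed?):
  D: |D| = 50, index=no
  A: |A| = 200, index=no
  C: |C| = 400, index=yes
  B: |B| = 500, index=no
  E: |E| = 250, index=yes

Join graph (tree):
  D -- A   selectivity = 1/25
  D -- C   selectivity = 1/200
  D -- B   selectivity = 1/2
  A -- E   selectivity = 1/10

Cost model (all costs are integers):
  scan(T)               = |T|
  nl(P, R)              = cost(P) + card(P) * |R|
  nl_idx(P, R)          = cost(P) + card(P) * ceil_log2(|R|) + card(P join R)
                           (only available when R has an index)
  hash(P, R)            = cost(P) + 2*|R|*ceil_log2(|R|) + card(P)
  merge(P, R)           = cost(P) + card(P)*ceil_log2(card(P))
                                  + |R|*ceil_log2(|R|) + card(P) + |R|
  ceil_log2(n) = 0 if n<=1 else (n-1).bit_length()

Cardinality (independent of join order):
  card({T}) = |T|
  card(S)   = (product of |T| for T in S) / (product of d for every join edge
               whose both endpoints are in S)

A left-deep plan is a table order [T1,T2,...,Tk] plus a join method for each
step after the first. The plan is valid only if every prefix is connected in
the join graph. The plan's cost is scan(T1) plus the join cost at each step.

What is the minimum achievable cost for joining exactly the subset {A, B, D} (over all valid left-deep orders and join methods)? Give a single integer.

10000

Selinger DP over subsets of {A,B,D}:
  {D}: scan cost=50, card=50
  {A}: scan cost=200, card=200
  {B}: scan cost=500, card=500
  {AD}: card=400; try (D,hash)→1000, (A,merge)→2200, (D,merge)→2350, (A,hash)→3300, (A,nl)→10050, (D,nl)→10200; best=1000 via (D,hash)
  {BD}: card=12500; try (D,hash)→1600, (B,merge)→5400, (D,merge)→5850, (B,hash)→9100, (B,nl)→25050, (D,nl)→25500; best=1600 via (D,hash)
  {ABD}: card=100000; try (B,merge)→10000, (B,hash)→10400, (A,hash)→17300, (A,merge)→190900, (B,nl)→201000, (A,nl)→2501600; best=10000 via (B,merge)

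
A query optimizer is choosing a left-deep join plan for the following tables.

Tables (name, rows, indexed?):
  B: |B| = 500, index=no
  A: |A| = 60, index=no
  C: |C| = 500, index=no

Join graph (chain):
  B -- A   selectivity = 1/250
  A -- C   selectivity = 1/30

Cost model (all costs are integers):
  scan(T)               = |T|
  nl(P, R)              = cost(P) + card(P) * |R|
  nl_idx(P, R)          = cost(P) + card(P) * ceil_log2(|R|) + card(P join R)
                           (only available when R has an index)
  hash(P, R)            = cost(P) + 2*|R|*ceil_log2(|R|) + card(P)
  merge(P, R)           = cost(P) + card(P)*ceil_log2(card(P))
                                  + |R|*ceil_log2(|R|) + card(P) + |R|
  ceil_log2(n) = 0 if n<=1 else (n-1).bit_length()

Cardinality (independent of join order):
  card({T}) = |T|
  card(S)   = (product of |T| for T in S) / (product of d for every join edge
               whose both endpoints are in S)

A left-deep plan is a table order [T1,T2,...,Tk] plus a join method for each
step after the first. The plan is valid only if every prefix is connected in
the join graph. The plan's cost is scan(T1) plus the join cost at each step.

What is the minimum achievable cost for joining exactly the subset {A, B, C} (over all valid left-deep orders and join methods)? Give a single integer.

7680

Selinger DP over subsets of {A,B,C}:
  {B}: scan cost=500, card=500
  {A}: scan cost=60, card=60
  {C}: scan cost=500, card=500
  {AB}: card=120; try (A,hash)→1720, (B,merge)→5480, (A,merge)→5920, (B,hash)→9120, (B,nl)→30060, (A,nl)→30500; best=1720 via (A,hash)
  {AC}: card=1000; try (A,hash)→1720, (C,merge)→5480, (A,merge)→5920, (C,hash)→9120, (C,nl)→30060, (A,nl)→30500; best=1720 via (A,hash)
  {ABC}: card=2000; try (C,merge)→7680, (C,hash)→10840, (B,hash)→11720, (B,merge)→17720, (C,nl)→61720, (B,nl)→501720; best=7680 via (C,merge)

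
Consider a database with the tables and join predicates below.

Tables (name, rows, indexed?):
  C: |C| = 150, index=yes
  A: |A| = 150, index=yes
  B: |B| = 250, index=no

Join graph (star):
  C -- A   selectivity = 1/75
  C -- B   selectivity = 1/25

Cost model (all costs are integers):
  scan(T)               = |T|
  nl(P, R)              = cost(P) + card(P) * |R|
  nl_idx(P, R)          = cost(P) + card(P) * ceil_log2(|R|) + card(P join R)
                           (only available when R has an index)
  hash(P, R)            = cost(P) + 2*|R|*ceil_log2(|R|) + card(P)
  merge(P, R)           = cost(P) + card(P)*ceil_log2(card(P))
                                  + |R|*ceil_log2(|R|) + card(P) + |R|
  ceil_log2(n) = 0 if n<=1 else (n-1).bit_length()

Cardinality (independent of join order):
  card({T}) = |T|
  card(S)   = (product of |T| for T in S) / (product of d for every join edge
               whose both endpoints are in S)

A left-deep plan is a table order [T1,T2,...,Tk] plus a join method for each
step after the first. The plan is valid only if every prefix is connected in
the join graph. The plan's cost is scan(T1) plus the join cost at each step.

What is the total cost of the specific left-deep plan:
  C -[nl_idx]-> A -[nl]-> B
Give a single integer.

step 1: scan C: cost=150, card=150
step 2: join A via nl_idx
    card(P join A) = 150*150/(75) = 300
    cost = 150 + 150*8 + 300 = 1650
step 3: join B via nl
    card(P join B) = 300*250/(25) = 3000
    cost = 1650 + 300*250 = 76650

76650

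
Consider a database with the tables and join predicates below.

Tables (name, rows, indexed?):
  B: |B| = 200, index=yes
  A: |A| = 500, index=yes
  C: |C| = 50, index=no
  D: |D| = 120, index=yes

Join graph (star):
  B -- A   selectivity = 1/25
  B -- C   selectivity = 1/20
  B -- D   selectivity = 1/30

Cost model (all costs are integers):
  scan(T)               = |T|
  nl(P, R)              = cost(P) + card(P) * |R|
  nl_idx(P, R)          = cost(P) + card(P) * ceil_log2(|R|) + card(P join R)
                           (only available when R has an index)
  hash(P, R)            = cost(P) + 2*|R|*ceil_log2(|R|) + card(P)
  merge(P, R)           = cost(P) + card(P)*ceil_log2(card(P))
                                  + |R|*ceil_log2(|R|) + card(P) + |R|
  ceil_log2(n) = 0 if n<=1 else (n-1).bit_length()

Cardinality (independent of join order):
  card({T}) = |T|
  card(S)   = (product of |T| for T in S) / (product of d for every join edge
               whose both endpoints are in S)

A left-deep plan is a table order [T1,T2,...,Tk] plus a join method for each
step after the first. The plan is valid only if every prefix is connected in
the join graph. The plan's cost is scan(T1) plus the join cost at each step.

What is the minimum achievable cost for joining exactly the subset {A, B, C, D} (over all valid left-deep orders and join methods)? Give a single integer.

Selinger DP over subsets of {A,B,C,D}:
  {B}: scan cost=200, card=200
  {A}: scan cost=500, card=500
  {C}: scan cost=50, card=50
  {D}: scan cost=120, card=120
  {AB}: card=4000; try (B,hash)→4200, (A,nl_idx)→6000, (A,merge)→7000, (B,merge)→7300, (B,nl_idx)→8500, (A,hash)→9400 …(+2); best=4200 via (B,hash)
  {BC}: card=500; try (B,nl_idx)→950, (C,hash)→1000, (B,merge)→2200, (C,merge)→2350, (B,hash)→3300, (B,nl)→10050 …(+1); best=950 via (B,nl_idx)
  {BD}: card=800; try (B,nl_idx)→1880, (D,hash)→2080, (D,nl_idx)→2400, (B,merge)→2880, (D,merge)→2960, (B,hash)→3440 …(+2); best=1880 via (B,nl_idx)
  {ABC}: card=10000; try (C,hash)→8800, (A,hash)→10450, (A,merge)→10950, (A,nl_idx)→15450, (C,merge)→56550, (C,nl)→204200 …(+1); best=8800 via (C,hash)
  {ABD}: card=16000; try (D,hash)→9880, (A,hash)→11680, (A,merge)→15680, (A,nl_idx)→25080, (D,nl_idx)→48200, (D,merge)→57160 …(+2); best=9880 via (D,hash)
  {BCD}: card=2000; try (D,hash)→3130, (C,hash)→3280, (D,nl_idx)→6450, (D,merge)→6910, (C,merge)→11030, (C,nl)→41880 …(+1); best=3130 via (D,hash)
  {ABCD}: card=40000; try (A,hash)→14130, (D,hash)→20480, (C,hash)→26480, (A,merge)→32130, (A,nl_idx)→61130, (D,nl_idx)→118800 …(+5); best=14130 via (A,hash)

14130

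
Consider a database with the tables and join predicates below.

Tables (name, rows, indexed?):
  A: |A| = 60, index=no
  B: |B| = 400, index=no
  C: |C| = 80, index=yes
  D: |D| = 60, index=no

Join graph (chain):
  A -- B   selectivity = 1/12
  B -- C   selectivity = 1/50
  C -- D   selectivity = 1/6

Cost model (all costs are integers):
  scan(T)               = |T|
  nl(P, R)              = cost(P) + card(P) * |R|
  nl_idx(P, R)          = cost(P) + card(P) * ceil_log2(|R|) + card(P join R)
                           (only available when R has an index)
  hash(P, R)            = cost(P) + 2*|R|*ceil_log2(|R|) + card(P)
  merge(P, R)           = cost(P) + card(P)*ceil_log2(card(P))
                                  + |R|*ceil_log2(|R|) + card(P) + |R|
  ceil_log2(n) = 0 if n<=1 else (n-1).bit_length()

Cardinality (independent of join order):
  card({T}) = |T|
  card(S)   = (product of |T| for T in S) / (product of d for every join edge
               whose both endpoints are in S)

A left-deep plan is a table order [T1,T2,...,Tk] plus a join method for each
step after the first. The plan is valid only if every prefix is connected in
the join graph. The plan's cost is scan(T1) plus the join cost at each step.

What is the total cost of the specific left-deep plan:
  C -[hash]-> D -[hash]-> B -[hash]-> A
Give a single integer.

step 1: scan C: cost=80, card=80
step 2: join D via hash
    card(P join D) = 80*60/(6) = 800
    cost = 80 + 2*60*6 + 80 = 880
step 3: join B via hash
    card(P join B) = 800*400/(50) = 6400
    cost = 880 + 2*400*9 + 800 = 8880
step 4: join A via hash
    card(P join A) = 6400*60/(12) = 32000
    cost = 8880 + 2*60*6 + 6400 = 16000

16000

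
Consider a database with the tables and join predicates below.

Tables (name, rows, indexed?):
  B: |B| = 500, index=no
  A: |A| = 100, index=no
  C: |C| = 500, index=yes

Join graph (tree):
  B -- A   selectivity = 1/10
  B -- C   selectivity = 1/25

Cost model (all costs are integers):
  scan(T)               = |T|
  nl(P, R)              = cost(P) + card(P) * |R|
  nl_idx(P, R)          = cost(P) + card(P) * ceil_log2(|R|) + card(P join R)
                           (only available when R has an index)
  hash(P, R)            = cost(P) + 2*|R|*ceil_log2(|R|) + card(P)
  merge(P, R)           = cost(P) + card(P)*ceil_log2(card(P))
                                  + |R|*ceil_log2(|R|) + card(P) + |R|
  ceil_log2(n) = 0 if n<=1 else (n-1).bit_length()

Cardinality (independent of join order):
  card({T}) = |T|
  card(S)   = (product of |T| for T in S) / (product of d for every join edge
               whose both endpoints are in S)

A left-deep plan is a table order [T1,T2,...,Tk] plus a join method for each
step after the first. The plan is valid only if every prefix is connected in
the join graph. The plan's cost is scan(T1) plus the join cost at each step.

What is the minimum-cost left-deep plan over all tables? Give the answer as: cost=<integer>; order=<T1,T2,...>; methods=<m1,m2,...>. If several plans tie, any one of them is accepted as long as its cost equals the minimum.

cost=16400; order=B,A,C; methods=hash,hash

Selinger DP (subsets sized 1..n):
  {B}: scan cost=500, card=500
  {A}: scan cost=100, card=100
  {C}: scan cost=500, card=500
  {AB}: card=5000; try (A,hash)→2400, (B,merge)→5900, (A,merge)→6300, (B,hash)→9200, (B,nl)→50100, (A,nl)→50500; best=2400 via (A,hash)
  {BC}: card=10000; try (C,hash)→10000, (B,hash)→10000, (C,merge)→10500, (B,merge)→10500, (C,nl_idx)→15000, (C,nl)→250500 …(+1); best=10000 via (C,hash)
  {ABC}: card=100000; try (C,hash)→16400, (A,hash)→21400, (C,merge)→77400, (C,nl_idx)→147400, (A,merge)→160800, (A,nl)→1010000 …(+1); best=16400 via (C,hash)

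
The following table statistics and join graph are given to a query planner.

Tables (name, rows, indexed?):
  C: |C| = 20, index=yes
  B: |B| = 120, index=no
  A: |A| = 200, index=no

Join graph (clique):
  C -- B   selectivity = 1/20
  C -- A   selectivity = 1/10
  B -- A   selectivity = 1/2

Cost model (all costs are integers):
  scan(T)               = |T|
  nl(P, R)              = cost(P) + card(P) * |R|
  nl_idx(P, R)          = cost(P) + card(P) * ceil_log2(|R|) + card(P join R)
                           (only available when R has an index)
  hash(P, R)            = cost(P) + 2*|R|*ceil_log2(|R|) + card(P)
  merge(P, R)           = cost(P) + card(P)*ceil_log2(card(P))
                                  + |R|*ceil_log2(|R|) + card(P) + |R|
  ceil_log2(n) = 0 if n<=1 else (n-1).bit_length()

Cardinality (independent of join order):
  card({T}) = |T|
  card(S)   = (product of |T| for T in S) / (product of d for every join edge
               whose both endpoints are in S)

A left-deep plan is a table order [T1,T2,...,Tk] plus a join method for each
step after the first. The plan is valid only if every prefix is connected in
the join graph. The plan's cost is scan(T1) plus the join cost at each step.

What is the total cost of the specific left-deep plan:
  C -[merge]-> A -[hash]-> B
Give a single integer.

4020

step 1: scan C: cost=20, card=20
step 2: join A via merge
    card(P join A) = 20*200/(10) = 400
    cost = 20 + 20*5 + 200*8 + 20 + 200 = 1940
step 3: join B via hash
    card(P join B) = 400*120/(20*2) = 1200
    cost = 1940 + 2*120*7 + 400 = 4020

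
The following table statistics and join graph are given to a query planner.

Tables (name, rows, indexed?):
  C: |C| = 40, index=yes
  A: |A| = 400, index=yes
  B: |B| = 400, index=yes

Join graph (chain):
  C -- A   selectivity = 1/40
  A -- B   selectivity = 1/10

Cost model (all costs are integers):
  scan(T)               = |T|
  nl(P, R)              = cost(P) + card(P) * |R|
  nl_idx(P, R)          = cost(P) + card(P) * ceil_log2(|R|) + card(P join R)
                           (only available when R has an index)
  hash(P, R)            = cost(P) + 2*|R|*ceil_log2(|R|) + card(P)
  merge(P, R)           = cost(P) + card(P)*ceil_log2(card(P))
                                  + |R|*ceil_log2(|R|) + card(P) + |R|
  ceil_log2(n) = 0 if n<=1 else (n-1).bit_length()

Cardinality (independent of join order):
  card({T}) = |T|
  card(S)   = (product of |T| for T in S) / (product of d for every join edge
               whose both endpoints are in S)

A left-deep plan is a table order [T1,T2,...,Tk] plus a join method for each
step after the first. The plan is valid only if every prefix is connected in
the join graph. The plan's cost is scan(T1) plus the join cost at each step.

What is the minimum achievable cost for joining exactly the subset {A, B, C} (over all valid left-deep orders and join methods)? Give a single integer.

8400

Selinger DP over subsets of {A,B,C}:
  {C}: scan cost=40, card=40
  {A}: scan cost=400, card=400
  {B}: scan cost=400, card=400
  {AC}: card=400; try (A,nl_idx)→800, (C,hash)→1280, (C,nl_idx)→3200, (A,merge)→4320, (C,merge)→4680, (A,hash)→7280 …(+2); best=800 via (A,nl_idx)
  {AB}: card=16000; try (B,hash)→8000, (A,hash)→8000, (B,merge)→8400, (A,merge)→8400, (B,nl_idx)→20000, (A,nl_idx)→20000 …(+2); best=8000 via (B,hash)
  {ABC}: card=16000; try (B,hash)→8400, (B,merge)→8800, (B,nl_idx)→20400, (C,hash)→24480, (C,nl_idx)→120000, (B,nl)→160800 …(+2); best=8400 via (B,hash)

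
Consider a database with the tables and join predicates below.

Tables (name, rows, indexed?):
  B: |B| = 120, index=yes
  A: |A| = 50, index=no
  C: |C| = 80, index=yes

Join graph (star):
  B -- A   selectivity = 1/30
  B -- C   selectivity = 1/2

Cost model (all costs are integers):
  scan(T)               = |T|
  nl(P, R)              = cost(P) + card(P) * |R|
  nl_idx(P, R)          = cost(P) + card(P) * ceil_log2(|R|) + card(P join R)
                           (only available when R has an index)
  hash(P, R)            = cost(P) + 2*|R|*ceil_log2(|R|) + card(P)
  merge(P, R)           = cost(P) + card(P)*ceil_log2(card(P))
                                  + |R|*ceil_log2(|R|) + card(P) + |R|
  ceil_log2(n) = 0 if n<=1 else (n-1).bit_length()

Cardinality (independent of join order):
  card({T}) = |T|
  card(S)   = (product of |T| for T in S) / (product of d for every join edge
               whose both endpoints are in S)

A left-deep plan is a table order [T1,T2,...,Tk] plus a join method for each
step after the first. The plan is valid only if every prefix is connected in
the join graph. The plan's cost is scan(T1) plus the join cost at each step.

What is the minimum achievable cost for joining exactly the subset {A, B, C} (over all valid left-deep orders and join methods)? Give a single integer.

1920

Selinger DP over subsets of {A,B,C}:
  {B}: scan cost=120, card=120
  {A}: scan cost=50, card=50
  {C}: scan cost=80, card=80
  {AB}: card=200; try (B,nl_idx)→600, (A,hash)→840, (B,merge)→1360, (A,merge)→1430, (B,hash)→1780, (B,nl)→6050 …(+1); best=600 via (B,nl_idx)
  {BC}: card=4800; try (C,hash)→1360, (B,merge)→1680, (C,merge)→1720, (B,hash)→1840, (B,nl_idx)→5440, (C,nl_idx)→5760 …(+2); best=1360 via (C,hash)
  {ABC}: card=8000; try (C,hash)→1920, (C,merge)→3040, (A,hash)→6760, (C,nl_idx)→10000, (C,nl)→16600, (A,merge)→68910 …(+1); best=1920 via (C,hash)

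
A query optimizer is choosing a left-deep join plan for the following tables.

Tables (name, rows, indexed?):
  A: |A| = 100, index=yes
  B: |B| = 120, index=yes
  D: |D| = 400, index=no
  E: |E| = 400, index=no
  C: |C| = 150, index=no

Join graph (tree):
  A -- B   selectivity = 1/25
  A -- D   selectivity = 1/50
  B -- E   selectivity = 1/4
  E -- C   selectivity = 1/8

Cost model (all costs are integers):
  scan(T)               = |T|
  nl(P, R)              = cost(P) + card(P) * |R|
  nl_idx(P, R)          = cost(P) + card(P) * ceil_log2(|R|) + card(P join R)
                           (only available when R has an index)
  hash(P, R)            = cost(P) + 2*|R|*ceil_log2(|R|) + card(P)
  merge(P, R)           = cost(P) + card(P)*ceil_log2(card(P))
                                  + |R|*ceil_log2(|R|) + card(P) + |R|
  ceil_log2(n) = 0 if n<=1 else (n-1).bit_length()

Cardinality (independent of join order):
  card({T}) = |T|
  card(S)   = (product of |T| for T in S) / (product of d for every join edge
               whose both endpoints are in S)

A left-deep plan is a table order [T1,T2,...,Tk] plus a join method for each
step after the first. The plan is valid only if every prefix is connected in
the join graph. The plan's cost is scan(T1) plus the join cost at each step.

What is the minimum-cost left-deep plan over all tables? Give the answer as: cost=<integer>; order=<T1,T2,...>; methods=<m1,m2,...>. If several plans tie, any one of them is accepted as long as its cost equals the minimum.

Selinger DP (subsets sized 1..n):
  {A}: scan cost=100, card=100
  {B}: scan cost=120, card=120
  {D}: scan cost=400, card=400
  {E}: scan cost=400, card=400
  {C}: scan cost=150, card=150
  {AB}: card=480; try (B,nl_idx)→1280, (A,nl_idx)→1440, (A,hash)→1640, (B,merge)→1860, (B,hash)→1880, (A,merge)→1880 …(+2); best=1280 via (B,nl_idx)
  {AD}: card=800; try (A,hash)→2200, (A,nl_idx)→4000, (D,merge)→4900, (A,merge)→5200, (D,hash)→7400, (D,nl)→40100 …(+1); best=2200 via (A,hash)
  {BE}: card=12000; try (B,hash)→2480, (E,merge)→5080, (B,merge)→5360, (E,hash)→7440, (B,nl_idx)→15200, (E,nl)→48120 …(+1); best=2480 via (B,hash)
  {CE}: card=7500; try (C,hash)→3200, (E,merge)→5500, (C,merge)→5750, (E,hash)→7500, (E,nl)→60150, (C,nl)→60400; best=3200 via (C,hash)
  {ABD}: card=3840; try (B,hash)→4680, (D,hash)→8960, (D,merge)→10080, (B,nl_idx)→11640, (B,merge)→11960, (B,nl)→98200 …(+1); best=4680 via (B,hash)
  {ABE}: card=48000; try (E,hash)→8960, (E,merge)→10080, (A,hash)→15880, (A,nl_idx)→134480, (A,merge)→183280, (E,nl)→193280 …(+1); best=8960 via (E,hash)
  {BCE}: card=225000; try (B,hash)→12380, (C,hash)→16880, (B,merge)→109160, (C,merge)→183830, (B,nl_idx)→280700, (B,nl)→903200 …(+1); best=12380 via (B,hash)
  {ABDE}: card=384000; try (E,hash)→15720, (E,merge)→58600, (D,hash)→64160, (D,merge)→828960, (E,nl)→1540680, (D,nl)→19208960; best=15720 via (E,hash)
  {ABCE}: card=900000; try (C,hash)→59360, (A,hash)→238780, (C,merge)→826310, (A,nl_idx)→2487380, (A,merge)→4288180, (C,nl)→7208960 …(+1); best=59360 via (C,hash)
  {ABCDE}: card=7200000; try (C,hash)→402120, (D,hash)→966560, (C,merge)→7697070, (D,merge)→18963360, (C,nl)→57615720, (D,nl)→360059360; best=402120 via (C,hash)

cost=402120; order=D,A,B,E,C; methods=hash,hash,hash,hash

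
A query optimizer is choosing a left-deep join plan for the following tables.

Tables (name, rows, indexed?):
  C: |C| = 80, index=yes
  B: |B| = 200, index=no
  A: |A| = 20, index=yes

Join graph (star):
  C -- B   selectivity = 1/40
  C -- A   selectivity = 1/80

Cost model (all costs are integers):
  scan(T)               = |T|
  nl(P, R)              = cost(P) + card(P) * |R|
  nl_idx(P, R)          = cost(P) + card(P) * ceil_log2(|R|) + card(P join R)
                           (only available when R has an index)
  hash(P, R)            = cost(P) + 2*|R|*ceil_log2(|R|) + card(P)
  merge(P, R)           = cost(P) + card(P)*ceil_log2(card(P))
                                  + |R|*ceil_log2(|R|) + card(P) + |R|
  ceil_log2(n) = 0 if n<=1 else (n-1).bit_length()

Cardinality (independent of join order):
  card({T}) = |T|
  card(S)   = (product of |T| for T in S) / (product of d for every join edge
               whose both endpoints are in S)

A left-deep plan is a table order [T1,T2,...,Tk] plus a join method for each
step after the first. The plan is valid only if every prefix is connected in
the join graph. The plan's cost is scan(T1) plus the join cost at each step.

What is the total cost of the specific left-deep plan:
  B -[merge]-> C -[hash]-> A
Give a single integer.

step 1: scan B: cost=200, card=200
step 2: join C via merge
    card(P join C) = 200*80/(40) = 400
    cost = 200 + 200*8 + 80*7 + 200 + 80 = 2640
step 3: join A via hash
    card(P join A) = 400*20/(80) = 100
    cost = 2640 + 2*20*5 + 400 = 3240

3240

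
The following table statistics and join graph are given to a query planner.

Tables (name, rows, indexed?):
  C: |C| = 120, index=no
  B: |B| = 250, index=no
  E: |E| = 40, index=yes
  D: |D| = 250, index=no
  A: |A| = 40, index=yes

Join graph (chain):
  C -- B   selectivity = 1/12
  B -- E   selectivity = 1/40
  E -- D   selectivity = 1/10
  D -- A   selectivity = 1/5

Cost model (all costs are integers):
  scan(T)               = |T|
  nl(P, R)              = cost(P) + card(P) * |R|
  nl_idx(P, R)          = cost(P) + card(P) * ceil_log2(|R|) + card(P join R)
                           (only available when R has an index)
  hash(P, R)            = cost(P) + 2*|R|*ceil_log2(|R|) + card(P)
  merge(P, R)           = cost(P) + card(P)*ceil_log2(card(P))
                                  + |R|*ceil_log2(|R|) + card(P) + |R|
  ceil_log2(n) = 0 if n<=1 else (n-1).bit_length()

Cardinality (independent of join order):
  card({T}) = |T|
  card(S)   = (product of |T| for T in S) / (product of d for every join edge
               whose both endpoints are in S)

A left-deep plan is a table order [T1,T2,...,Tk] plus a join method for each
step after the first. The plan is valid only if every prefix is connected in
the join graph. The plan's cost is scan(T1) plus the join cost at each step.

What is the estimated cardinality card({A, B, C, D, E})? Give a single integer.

Tables in S: A(40), B(250), C(120), D(250), E(40)
Edges inside S: C-B(d=12), B-E(d=40), E-D(d=10), D-A(d=5)
numerator = 40 * 250 * 120 * 250 * 40 = 12000000000
denominator = 12 * 40 * 10 * 5 = 24000
card(S) = 12000000000 / 24000 = 500000

500000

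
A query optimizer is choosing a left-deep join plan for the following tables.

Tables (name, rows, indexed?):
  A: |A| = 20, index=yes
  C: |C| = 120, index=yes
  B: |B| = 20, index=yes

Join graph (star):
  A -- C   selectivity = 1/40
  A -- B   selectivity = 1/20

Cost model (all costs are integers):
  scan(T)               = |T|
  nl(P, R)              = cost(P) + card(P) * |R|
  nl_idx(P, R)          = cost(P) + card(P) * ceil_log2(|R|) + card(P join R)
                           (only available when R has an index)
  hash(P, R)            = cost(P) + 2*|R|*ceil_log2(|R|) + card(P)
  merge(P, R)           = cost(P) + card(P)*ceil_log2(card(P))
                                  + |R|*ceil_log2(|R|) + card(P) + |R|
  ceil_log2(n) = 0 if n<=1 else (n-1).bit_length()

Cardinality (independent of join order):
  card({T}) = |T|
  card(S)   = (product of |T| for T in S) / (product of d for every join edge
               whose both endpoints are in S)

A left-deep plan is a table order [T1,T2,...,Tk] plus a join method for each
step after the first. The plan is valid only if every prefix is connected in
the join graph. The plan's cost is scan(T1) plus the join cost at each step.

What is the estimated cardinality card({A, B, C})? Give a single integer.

Tables in S: A(20), B(20), C(120)
Edges inside S: A-C(d=40), A-B(d=20)
numerator = 20 * 20 * 120 = 48000
denominator = 40 * 20 = 800
card(S) = 48000 / 800 = 60

60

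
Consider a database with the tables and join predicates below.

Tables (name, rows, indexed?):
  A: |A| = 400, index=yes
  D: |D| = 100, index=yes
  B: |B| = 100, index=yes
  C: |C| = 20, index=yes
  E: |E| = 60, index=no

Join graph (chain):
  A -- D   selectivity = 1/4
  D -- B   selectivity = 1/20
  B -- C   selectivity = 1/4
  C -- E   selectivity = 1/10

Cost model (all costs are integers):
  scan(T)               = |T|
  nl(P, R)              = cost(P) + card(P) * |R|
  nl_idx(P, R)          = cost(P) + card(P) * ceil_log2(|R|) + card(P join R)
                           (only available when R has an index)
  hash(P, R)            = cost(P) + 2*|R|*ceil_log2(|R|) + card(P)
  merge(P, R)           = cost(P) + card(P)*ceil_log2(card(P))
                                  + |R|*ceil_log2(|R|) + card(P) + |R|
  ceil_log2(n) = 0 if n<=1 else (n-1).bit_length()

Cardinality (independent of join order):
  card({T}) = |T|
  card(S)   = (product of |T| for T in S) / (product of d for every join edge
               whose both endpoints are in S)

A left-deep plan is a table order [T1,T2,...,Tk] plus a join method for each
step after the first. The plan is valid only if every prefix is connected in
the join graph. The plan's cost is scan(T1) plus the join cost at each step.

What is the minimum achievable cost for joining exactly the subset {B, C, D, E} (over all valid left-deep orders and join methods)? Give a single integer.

5220

Selinger DP over subsets of {B,C,D,E}:
  {D}: scan cost=100, card=100
  {B}: scan cost=100, card=100
  {C}: scan cost=20, card=20
  {E}: scan cost=60, card=60
  {BD}: card=500; try (D,nl_idx)→1300, (B,nl_idx)→1300, (D,hash)→1600, (B,hash)→1600, (D,merge)→1700, (B,merge)→1700 …(+2); best=1300 via (D,nl_idx)
  {BC}: card=500; try (C,hash)→400, (B,nl_idx)→660, (B,merge)→940, (C,merge)→1020, (C,nl_idx)→1100, (B,hash)→1440 …(+2); best=400 via (C,hash)
  {CE}: card=120; try (C,hash)→320, (C,nl_idx)→480, (E,merge)→560, (C,merge)→600, (E,hash)→760, (E,nl)→1220 …(+1); best=320 via (C,hash)
  {BCD}: card=2500; try (C,hash)→2000, (D,hash)→2300, (D,merge)→6200, (C,nl_idx)→6300, (D,nl_idx)→6400, (C,merge)→6420 …(+2); best=2000 via (C,hash)
  {BCE}: card=3000; try (E,hash)→1620, (B,hash)→1840, (B,merge)→2080, (B,nl_idx)→4160, (E,merge)→5820, (B,nl)→12320 …(+1); best=1620 via (E,hash)
  {BCDE}: card=15000; try (E,hash)→5220, (D,hash)→6020, (E,merge)→34920, (D,nl_idx)→37620, (D,merge)→41420, (E,nl)→152000 …(+1); best=5220 via (E,hash)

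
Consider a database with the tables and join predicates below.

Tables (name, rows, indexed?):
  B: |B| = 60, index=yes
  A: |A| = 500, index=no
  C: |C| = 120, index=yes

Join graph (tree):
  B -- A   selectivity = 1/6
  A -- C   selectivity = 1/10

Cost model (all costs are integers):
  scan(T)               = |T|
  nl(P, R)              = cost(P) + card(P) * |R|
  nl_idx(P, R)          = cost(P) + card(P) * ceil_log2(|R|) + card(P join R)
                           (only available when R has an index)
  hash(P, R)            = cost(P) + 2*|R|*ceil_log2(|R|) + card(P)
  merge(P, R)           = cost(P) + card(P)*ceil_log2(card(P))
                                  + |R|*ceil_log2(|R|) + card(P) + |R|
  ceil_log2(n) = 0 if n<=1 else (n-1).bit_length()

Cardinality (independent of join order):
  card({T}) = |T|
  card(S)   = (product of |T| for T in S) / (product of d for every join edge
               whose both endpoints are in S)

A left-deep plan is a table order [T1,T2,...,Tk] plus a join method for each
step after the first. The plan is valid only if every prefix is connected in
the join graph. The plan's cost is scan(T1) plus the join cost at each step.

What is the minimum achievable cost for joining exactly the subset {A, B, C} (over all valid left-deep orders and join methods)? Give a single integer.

Selinger DP over subsets of {A,B,C}:
  {B}: scan cost=60, card=60
  {A}: scan cost=500, card=500
  {C}: scan cost=120, card=120
  {AB}: card=5000; try (B,hash)→1720, (A,merge)→5480, (B,merge)→5920, (B,nl_idx)→8500, (A,hash)→9120, (A,nl)→30060 …(+1); best=1720 via (B,hash)
  {AC}: card=6000; try (C,hash)→2680, (A,merge)→6080, (C,merge)→6460, (A,hash)→9240, (C,nl_idx)→10000, (A,nl)→60120 …(+1); best=2680 via (C,hash)
  {ABC}: card=60000; try (C,hash)→8400, (B,hash)→9400, (C,merge)→72680, (B,merge)→87100, (C,nl_idx)→96720, (B,nl_idx)→98680 …(+2); best=8400 via (C,hash)

8400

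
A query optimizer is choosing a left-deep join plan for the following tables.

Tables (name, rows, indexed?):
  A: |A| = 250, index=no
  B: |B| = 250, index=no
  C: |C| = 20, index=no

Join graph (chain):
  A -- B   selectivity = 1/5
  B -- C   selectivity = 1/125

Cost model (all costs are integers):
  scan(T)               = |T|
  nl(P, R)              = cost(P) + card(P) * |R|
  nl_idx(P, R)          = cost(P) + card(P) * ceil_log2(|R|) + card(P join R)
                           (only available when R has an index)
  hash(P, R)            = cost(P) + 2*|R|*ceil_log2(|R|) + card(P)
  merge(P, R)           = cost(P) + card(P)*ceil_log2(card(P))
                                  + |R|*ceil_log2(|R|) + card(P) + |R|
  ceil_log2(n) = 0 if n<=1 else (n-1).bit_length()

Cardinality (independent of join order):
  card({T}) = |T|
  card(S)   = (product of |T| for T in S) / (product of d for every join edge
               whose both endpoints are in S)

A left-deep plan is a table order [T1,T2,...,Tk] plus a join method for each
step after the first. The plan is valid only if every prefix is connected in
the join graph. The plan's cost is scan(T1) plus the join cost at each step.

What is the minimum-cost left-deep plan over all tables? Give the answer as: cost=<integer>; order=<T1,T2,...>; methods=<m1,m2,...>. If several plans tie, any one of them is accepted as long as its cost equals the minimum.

Selinger DP (subsets sized 1..n):
  {A}: scan cost=250, card=250
  {B}: scan cost=250, card=250
  {C}: scan cost=20, card=20
  {AB}: card=12500; try (B,hash)→4500, (A,hash)→4500, (B,merge)→4750, (A,merge)→4750, (B,nl)→62750, (A,nl)→62750; best=4500 via (B,hash)
  {BC}: card=40; try (C,hash)→700, (B,merge)→2390, (C,merge)→2620, (B,hash)→4040, (B,nl)→5020, (C,nl)→5250; best=700 via (C,hash)
  {ABC}: card=2000; try (A,merge)→3230, (A,hash)→4740, (A,nl)→10700, (C,hash)→17200, (C,merge)→192120, (C,nl)→254500; best=3230 via (A,merge)

cost=3230; order=B,C,A; methods=hash,merge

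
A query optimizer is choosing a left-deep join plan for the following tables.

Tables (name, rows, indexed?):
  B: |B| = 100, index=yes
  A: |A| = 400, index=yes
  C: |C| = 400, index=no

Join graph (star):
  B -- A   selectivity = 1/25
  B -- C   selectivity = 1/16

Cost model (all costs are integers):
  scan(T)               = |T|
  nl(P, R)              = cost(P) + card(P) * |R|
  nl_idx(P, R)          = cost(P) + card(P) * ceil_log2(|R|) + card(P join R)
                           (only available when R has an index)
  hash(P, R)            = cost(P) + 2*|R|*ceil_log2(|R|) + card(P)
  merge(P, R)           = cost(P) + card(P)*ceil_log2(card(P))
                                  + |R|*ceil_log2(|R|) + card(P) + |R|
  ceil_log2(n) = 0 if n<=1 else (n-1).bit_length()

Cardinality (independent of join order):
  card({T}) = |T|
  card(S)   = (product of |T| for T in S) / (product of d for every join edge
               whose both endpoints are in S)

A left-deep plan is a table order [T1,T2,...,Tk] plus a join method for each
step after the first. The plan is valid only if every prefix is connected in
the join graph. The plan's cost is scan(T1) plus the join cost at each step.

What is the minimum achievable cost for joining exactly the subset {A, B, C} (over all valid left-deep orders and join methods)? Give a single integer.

Selinger DP over subsets of {A,B,C}:
  {B}: scan cost=100, card=100
  {A}: scan cost=400, card=400
  {C}: scan cost=400, card=400
  {AB}: card=1600; try (B,hash)→2200, (A,nl_idx)→2600, (B,nl_idx)→4800, (A,merge)→4900, (B,merge)→5200, (A,hash)→7400 …(+2); best=2200 via (B,hash)
  {BC}: card=2500; try (B,hash)→2200, (C,merge)→4900, (B,merge)→5200, (B,nl_idx)→5700, (C,hash)→7400, (C,nl)→40100 …(+1); best=2200 via (B,hash)
  {ABC}: card=40000; try (C,hash)→11000, (A,hash)→11900, (C,merge)→25400, (A,merge)→38700, (A,nl_idx)→64700, (C,nl)→642200 …(+1); best=11000 via (C,hash)

11000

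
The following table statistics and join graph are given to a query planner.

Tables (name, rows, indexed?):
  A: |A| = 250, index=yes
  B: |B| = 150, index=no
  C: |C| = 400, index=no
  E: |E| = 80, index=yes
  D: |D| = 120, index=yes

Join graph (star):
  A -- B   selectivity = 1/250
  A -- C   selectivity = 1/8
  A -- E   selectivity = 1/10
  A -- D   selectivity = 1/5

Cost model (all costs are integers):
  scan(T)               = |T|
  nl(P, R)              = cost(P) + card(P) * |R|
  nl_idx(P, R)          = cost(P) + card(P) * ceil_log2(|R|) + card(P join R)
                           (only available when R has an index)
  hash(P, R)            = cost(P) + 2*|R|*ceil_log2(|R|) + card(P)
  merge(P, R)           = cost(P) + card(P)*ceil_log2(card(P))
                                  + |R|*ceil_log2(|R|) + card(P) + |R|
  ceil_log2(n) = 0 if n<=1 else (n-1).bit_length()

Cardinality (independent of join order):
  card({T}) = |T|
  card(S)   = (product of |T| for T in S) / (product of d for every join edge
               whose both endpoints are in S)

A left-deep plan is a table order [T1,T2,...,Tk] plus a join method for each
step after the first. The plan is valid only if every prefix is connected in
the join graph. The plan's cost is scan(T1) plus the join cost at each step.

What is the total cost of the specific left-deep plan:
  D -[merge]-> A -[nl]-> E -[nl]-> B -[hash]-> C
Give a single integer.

step 1: scan D: cost=120, card=120
step 2: join A via merge
    card(P join A) = 120*250/(5) = 6000
    cost = 120 + 120*7 + 250*8 + 120 + 250 = 3330
step 3: join E via nl
    card(P join E) = 6000*80/(10) = 48000
    cost = 3330 + 6000*80 = 483330
step 4: join B via nl
    card(P join B) = 48000*150/(250) = 28800
    cost = 483330 + 48000*150 = 7683330
step 5: join C via hash
    card(P join C) = 28800*400/(8) = 1440000
    cost = 7683330 + 2*400*9 + 28800 = 7719330

7719330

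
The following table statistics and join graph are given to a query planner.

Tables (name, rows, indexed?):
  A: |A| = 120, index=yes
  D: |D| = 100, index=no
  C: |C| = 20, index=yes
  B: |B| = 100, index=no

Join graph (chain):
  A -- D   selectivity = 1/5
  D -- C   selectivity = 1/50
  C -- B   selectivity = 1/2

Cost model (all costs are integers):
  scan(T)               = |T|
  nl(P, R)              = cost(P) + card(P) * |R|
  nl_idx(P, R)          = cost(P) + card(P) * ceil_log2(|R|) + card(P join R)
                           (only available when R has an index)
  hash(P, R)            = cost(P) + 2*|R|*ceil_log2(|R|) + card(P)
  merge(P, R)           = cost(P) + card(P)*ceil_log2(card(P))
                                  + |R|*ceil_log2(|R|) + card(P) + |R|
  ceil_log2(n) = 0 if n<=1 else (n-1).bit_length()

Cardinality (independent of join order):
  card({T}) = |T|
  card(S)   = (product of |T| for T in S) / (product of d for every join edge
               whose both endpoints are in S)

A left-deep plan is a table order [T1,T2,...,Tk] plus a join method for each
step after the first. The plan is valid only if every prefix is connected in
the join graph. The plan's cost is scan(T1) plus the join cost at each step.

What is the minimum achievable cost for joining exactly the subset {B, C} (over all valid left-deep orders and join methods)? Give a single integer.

400

Selinger DP over subsets of {B,C}:
  {C}: scan cost=20, card=20
  {B}: scan cost=100, card=100
  {BC}: card=1000; try (C,hash)→400, (B,merge)→940, (C,merge)→1020, (B,hash)→1440, (C,nl_idx)→1600, (B,nl)→2020 …(+1); best=400 via (C,hash)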